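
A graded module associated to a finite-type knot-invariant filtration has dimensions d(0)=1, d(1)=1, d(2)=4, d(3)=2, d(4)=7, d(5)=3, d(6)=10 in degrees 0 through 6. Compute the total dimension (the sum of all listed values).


Total dimension = d(0) + d(1) + ... + d(6)
= 1 + 1 + 4 + 2 + 7 + 3 + 10
= 28

28


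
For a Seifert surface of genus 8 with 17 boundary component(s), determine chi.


chi = 2 - 2g - b
= 2 - 2*8 - 17
= 2 - 16 - 17 = -31

-31


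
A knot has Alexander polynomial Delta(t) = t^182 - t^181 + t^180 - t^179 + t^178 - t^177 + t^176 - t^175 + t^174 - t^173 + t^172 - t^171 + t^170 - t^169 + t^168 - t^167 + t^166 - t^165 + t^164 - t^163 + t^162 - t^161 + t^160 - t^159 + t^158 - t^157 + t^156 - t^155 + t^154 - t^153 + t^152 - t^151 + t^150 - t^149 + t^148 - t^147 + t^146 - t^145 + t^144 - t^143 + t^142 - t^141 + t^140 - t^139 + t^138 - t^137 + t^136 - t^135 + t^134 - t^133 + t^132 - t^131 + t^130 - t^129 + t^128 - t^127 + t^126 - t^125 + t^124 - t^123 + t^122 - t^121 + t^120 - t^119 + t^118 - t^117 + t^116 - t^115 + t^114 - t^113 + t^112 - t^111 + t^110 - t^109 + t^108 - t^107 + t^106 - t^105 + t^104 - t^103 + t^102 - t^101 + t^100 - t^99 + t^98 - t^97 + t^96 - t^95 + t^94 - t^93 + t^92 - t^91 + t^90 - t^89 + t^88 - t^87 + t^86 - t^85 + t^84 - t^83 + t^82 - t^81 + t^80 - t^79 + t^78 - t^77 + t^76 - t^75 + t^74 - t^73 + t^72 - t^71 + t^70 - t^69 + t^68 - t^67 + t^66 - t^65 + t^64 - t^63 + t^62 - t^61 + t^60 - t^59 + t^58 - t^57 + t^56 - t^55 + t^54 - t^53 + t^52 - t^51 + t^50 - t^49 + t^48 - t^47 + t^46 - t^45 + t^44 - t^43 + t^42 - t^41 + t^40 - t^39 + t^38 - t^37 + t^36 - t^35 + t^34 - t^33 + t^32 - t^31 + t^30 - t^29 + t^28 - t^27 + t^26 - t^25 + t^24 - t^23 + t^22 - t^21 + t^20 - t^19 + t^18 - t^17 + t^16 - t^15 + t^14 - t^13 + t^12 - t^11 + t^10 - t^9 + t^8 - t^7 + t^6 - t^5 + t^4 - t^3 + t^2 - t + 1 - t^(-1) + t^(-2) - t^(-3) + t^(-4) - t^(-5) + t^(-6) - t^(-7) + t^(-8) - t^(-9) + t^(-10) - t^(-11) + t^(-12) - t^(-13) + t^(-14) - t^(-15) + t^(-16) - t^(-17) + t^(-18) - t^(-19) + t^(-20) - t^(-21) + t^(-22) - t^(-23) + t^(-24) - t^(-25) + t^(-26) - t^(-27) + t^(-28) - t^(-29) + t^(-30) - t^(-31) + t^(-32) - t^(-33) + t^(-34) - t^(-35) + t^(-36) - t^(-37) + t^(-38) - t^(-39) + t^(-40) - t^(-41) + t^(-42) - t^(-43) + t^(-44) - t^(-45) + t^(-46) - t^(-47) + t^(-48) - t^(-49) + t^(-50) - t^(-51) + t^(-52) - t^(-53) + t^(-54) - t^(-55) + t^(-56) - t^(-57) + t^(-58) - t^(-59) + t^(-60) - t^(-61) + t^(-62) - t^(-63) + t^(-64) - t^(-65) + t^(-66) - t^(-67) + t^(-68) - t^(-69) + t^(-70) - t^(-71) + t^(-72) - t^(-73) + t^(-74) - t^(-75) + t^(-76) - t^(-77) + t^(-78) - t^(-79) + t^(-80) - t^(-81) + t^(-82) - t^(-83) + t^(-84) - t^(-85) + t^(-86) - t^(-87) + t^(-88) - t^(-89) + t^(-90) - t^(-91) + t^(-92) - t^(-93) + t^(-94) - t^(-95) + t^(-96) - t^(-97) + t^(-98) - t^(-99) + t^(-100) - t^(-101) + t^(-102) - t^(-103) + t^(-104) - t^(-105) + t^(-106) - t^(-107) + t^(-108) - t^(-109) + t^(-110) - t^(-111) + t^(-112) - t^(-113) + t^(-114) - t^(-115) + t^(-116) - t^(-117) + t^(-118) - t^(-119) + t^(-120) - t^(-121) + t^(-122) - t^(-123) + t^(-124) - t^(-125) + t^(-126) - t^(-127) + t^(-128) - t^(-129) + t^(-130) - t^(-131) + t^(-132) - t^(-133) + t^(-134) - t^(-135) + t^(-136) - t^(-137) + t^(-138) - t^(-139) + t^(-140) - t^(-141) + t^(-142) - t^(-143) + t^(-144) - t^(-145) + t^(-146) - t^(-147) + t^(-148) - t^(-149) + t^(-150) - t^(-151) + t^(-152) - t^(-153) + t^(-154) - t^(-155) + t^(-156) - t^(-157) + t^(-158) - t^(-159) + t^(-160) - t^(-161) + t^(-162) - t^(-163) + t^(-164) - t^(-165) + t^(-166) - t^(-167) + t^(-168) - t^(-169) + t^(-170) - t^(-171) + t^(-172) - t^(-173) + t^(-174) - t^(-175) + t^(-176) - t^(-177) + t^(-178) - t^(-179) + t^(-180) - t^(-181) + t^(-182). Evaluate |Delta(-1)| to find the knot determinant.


Step 1: The polynomial has 365 terms with alternating signs, exponents from 182 down to -182.
Step 2: Substitute t = -1. The i-th term has coefficient (-1)^i and exponent (m-i),
  so its value is (-1)^i * (-1)^(m-i) = (-1)^m = 1 for every i.
Step 3: All 365 terms equal 1, so Delta(-1) = 365 * (1) = 365
Step 4: |Delta(-1)| = 365

365


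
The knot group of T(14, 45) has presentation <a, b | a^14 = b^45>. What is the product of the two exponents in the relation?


The relation is a^14 = b^45.
Product of exponents = 14 * 45
= 630

630


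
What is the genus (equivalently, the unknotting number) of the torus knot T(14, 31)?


For a torus knot T(p,q), both the unknotting number and genus equal (p-1)(q-1)/2.
= (14-1)(31-1)/2
= 13*30/2
= 390/2 = 195

195


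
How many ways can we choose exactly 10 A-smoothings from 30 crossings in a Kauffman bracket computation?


We choose which 10 of 30 crossings get A-smoothings.
C(30, 10) = 30! / (10! * 20!)
= 30045015

30045015


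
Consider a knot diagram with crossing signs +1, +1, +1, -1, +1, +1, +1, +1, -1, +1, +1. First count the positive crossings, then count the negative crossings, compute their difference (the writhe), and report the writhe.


Step 1: Count positive crossings (+1).
Positive crossings: 9
Step 2: Count negative crossings (-1).
Negative crossings: 2
Step 3: Writhe = (positive) - (negative)
w = 9 - 2 = 7
Step 4: |w| = 7, and w is positive

7


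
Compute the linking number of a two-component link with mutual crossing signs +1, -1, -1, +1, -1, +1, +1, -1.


Step 1: Count positive crossings: 4
Step 2: Count negative crossings: 4
Step 3: Sum of signs = 4 - 4 = 0
Step 4: Linking number = sum/2 = 0/2 = 0

0


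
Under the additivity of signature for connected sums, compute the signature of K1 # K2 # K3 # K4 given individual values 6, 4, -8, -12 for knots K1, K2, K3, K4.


The signature is additive under connected sum.
signature(K1 # K2 # K3 # K4) = (6) + (4) + (-8) + (-12)
= -10

-10


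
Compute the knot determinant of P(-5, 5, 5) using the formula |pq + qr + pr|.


Step 1: Compute pq + qr + pr.
pq = (-5)*5 = -25
qr = 5*5 = 25
pr = (-5)*5 = -25
pq + qr + pr = -25 + 25 + (-25) = -25
Step 2: Take absolute value.
det(P(-5,5,5)) = |-25| = 25

25


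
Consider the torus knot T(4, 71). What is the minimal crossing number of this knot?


For a torus knot T(p, q) with gcd(p,q)=1,
the crossing number is min(p*(q-1), q*(p-1)).
p*(q-1) = 4*70 = 280
q*(p-1) = 71*3 = 213
min(280, 213) = 213

213


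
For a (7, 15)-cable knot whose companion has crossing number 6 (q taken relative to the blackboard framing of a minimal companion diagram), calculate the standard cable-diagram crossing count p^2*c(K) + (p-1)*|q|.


Step 1: Each of the c(K) crossings of the companion diagram becomes p*p = p^2 crossings among the p parallel strands, and each of the |q| twists s_1 s_2 ... s_(p-1) adds (p-1) crossings.
  Crossings = p^2 * c(K) + (p-1)*|q|
Step 2: = 7^2 * 6 + (7-1)*15
Step 3: = 49*6 + 6*15
Step 4: = 294 + 90 = 384

384


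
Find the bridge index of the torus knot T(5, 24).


The bridge number of T(p,q) is min(p,q).
min(5, 24) = 5

5


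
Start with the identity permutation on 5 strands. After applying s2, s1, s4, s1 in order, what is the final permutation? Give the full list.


Starting with identity [1, 2, 3, 4, 5].
Apply generators in sequence:
  After s2: [1, 3, 2, 4, 5]
  After s1: [3, 1, 2, 4, 5]
  After s4: [3, 1, 2, 5, 4]
  After s1: [1, 3, 2, 5, 4]
Final permutation: [1, 3, 2, 5, 4]

[1, 3, 2, 5, 4]


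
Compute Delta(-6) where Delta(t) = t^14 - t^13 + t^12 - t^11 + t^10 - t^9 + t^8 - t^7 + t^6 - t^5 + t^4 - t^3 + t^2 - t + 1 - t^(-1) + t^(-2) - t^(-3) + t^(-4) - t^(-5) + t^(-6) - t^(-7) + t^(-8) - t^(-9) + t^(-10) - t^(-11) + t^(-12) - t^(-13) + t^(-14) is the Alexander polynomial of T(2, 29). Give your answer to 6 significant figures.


Substituting t = -6 into Delta(t) = t^14 - t^13 + t^12 - t^11 + t^10 - t^9 + t^8 - t^7 + t^6 - t^5 + t^4 - t^3 + t^2 - t + 1 - t^(-1) + t^(-2) - t^(-3) + t^(-4) - t^(-5) + t^(-6) - t^(-7) + t^(-8) - t^(-9) + t^(-10) - t^(-11) + t^(-12) - t^(-13) + t^(-14):
Term values: (78364164096) + (13060694016) + (2176782336) + (362797056) + (60466176) + (10077696) + (1679616) + (279936) + (46656) + (7776) + (1296) + (216) + (36) + (6) + (1) + (0.166667) + (0.0277778) + (0.00462963) + (0.000771605) + (0.000128601) + (2.14335e-05) + (3.57225e-06) + (5.95374e-07) + (9.9229e-08) + (1.65382e-08) + (2.75636e-09) + (4.59394e-10) + (7.65656e-11) + (1.27609e-11)
Sum = 9.403699692e+10
Rounded to 6 significant figures: 9.4037e+10

9.4037e+10


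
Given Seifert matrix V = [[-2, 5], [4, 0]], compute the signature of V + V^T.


Step 1: V + V^T = [[-4, 9], [9, 0]]
Step 2: trace = -4, det = -81
Step 3: Discriminant = (-4)^2 - 4*(-81) = 340
Step 4: Eigenvalues: 7.21954, -11.2195
Step 5: Signature = (# positive eigenvalues) - (# negative eigenvalues) = 0

0


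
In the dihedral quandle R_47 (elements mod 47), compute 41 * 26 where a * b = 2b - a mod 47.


41 * 26 = 2*26 - 41 mod 47
= 52 - 41 mod 47
= 11 mod 47 = 11

11


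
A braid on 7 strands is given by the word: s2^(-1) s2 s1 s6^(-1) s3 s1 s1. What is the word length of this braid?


The word length counts the number of generators (including inverses).
Listing each generator: s2^(-1), s2, s1, s6^(-1), s3, s1, s1
There are 7 generators in this braid word.

7


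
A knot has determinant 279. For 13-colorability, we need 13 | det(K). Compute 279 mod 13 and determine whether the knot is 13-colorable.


Step 1: A knot is p-colorable if and only if p divides its determinant.
Step 2: Compute 279 mod 13.
279 = 21 * 13 + 6
Step 3: 279 mod 13 = 6
Step 4: The knot is 13-colorable: no

6


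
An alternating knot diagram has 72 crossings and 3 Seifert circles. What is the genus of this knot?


For alternating knots, g = (c - s + 1)/2.
= (72 - 3 + 1)/2
= 70/2 = 35

35


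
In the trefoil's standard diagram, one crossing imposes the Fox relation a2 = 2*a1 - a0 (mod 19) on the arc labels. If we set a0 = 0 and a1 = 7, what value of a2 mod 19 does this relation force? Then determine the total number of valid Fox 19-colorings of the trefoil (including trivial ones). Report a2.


Step 1: Apply the given crossing relation 2*a1 - a0 - a2 = 0 (mod 19).
  a2 = 2*a1 - a0 mod 19
  a2 = 2*7 - 0 mod 19
  a2 = 14 - 0 mod 19
  a2 = 14 mod 19 = 14
Step 2: The trefoil has determinant 3.
  Number of Fox p-colorings (p prime) is p^2 if p = 3, else p.
  Since 19 does not divide 3, only trivial (constant) colorings exist.
  (So the trial a0 = 0, a1 = 7 with a0 != a1 does NOT extend to a valid coloring of the whole trefoil: the other two crossing relations require 3*(a1 - a0) = 0 (mod 19), which fails.)
  Total colorings = 19
Step 3: a2 = 14, total Fox 19-colorings = 19

14


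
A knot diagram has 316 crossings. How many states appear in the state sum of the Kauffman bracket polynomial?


Each crossing contributes 2 choices (A-smoothing or B-smoothing).
Total states = 2^316 = 133499189745056880149688856635597007162669032647290798121690100488888732861290034376435130433536

133499189745056880149688856635597007162669032647290798121690100488888732861290034376435130433536


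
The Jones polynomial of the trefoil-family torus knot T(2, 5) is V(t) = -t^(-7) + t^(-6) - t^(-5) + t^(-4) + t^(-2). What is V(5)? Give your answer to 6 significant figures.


Substituting t = 5 into V(t) = -t^(-7) + t^(-6) - t^(-5) + t^(-4) + t^(-2):
  (-)t^(-7) = -1.28e-05
  (+)t^(-6) = 6.4e-05
  (-)t^(-5) = -0.00032
  (+)t^(-4) = 0.0016
  (+)t^(-2) = 0.04
Sum = (-1.28e-05) + (6.4e-05) + (-0.00032) + (0.0016) + (0.04)
= 0.0413312
Rounded to 6 significant figures: 0.0413312

0.0413312


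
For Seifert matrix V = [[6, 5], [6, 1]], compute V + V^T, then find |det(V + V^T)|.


Step 1: Form V + V^T where V = [[6, 5], [6, 1]]
  V^T = [[6, 6], [5, 1]]
  V + V^T = [[12, 11], [11, 2]]
Step 2: det(V + V^T) = 12*2 - 11*11
  = 24 - 121 = -97
Step 3: Knot determinant = |det(V + V^T)| = |-97| = 97

97


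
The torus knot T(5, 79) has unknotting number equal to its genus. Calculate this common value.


For a torus knot T(p,q), both the unknotting number and genus equal (p-1)(q-1)/2.
= (5-1)(79-1)/2
= 4*78/2
= 312/2 = 156

156


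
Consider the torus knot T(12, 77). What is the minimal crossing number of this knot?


For a torus knot T(p, q) with gcd(p,q)=1,
the crossing number is min(p*(q-1), q*(p-1)).
p*(q-1) = 12*76 = 912
q*(p-1) = 77*11 = 847
min(912, 847) = 847

847


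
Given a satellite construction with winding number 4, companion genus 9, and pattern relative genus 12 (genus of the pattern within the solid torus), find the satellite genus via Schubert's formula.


Schubert: g(satellite) = g_rel(pattern) + |winding| * g(companion),
where g_rel(pattern) is the genus of the pattern relative to the solid torus.
= 12 + 4 * 9
= 12 + 36 = 48

48


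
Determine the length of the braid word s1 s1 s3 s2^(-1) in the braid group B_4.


The word length counts the number of generators (including inverses).
Listing each generator: s1, s1, s3, s2^(-1)
There are 4 generators in this braid word.

4


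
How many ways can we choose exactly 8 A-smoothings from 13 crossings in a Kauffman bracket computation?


We choose which 8 of 13 crossings get A-smoothings.
C(13, 8) = 13! / (8! * 5!)
= 1287

1287


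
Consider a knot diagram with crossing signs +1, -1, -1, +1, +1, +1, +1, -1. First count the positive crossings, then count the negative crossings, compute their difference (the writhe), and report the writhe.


Step 1: Count positive crossings (+1).
Positive crossings: 5
Step 2: Count negative crossings (-1).
Negative crossings: 3
Step 3: Writhe = (positive) - (negative)
w = 5 - 3 = 2
Step 4: |w| = 2, and w is positive

2


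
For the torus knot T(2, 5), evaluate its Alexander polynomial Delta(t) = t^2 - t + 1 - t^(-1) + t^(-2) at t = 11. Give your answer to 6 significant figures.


Substituting t = 11 into Delta(t) = t^2 - t + 1 - t^(-1) + t^(-2):
Term values: (121) + (-11) + (1) + (-0.0909091) + (0.00826446)
Sum = 110.9173554
Rounded to 6 significant figures: 110.917

110.917


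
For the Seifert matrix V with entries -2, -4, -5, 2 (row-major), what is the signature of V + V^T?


Step 1: V + V^T = [[-4, -9], [-9, 4]]
Step 2: trace = 0, det = -97
Step 3: Discriminant = 0^2 - 4*(-97) = 388
Step 4: Eigenvalues: 9.84886, -9.84886
Step 5: Signature = (# positive eigenvalues) - (# negative eigenvalues) = 0

0


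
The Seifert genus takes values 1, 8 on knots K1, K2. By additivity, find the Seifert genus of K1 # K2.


The Seifert genus is additive under connected sum.
Seifert genus(K1 # K2) = (1) + (8)
= 9

9


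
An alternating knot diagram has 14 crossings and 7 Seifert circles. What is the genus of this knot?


For alternating knots, g = (c - s + 1)/2.
= (14 - 7 + 1)/2
= 8/2 = 4

4


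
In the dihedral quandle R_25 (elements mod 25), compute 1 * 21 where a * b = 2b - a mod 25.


1 * 21 = 2*21 - 1 mod 25
= 42 - 1 mod 25
= 41 mod 25 = 16

16


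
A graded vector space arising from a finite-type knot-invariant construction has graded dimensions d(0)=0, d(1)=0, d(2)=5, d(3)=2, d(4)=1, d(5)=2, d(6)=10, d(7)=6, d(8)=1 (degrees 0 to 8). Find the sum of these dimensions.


Total dimension = d(0) + d(1) + ... + d(8)
= 0 + 0 + 5 + 2 + 1 + 2 + 10 + 6 + 1
= 27

27


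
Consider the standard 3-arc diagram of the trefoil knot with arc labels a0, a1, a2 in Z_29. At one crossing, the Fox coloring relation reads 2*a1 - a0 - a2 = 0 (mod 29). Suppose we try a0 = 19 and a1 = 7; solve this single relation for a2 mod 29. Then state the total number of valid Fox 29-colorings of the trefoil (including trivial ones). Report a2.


Step 1: Apply the given crossing relation 2*a1 - a0 - a2 = 0 (mod 29).
  a2 = 2*a1 - a0 mod 29
  a2 = 2*7 - 19 mod 29
  a2 = 14 - 19 mod 29
  a2 = -5 mod 29 = 24
Step 2: The trefoil has determinant 3.
  Number of Fox p-colorings (p prime) is p^2 if p = 3, else p.
  Since 29 does not divide 3, only trivial (constant) colorings exist.
  (So the trial a0 = 19, a1 = 7 with a0 != a1 does NOT extend to a valid coloring of the whole trefoil: the other two crossing relations require 3*(a1 - a0) = 0 (mod 29), which fails.)
  Total colorings = 29
Step 3: a2 = 24, total Fox 29-colorings = 29

24


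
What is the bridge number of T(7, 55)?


The bridge number of T(p,q) is min(p,q).
min(7, 55) = 7

7


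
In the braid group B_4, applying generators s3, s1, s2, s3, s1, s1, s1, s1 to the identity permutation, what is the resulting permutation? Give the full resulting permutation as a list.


Starting with identity [1, 2, 3, 4].
Apply generators in sequence:
  After s3: [1, 2, 4, 3]
  After s1: [2, 1, 4, 3]
  After s2: [2, 4, 1, 3]
  After s3: [2, 4, 3, 1]
  After s1: [4, 2, 3, 1]
  After s1: [2, 4, 3, 1]
  After s1: [4, 2, 3, 1]
  After s1: [2, 4, 3, 1]
Final permutation: [2, 4, 3, 1]

[2, 4, 3, 1]


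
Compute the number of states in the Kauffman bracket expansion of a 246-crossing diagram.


Each crossing contributes 2 choices (A-smoothing or B-smoothing).
Total states = 2^246 = 113078212145816597093331040047546785012958969400039613319782796882727665664

113078212145816597093331040047546785012958969400039613319782796882727665664


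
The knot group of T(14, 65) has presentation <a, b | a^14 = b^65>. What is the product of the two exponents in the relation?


The relation is a^14 = b^65.
Product of exponents = 14 * 65
= 910

910


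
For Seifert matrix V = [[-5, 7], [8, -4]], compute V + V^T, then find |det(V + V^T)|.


Step 1: Form V + V^T where V = [[-5, 7], [8, -4]]
  V^T = [[-5, 8], [7, -4]]
  V + V^T = [[-10, 15], [15, -8]]
Step 2: det(V + V^T) = (-10)*(-8) - 15*15
  = 80 - 225 = -145
Step 3: Knot determinant = |det(V + V^T)| = |-145| = 145

145


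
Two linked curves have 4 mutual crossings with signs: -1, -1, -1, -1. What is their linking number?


Step 1: Count positive crossings: 0
Step 2: Count negative crossings: 4
Step 3: Sum of signs = 0 - 4 = -4
Step 4: Linking number = sum/2 = -4/2 = -2

-2


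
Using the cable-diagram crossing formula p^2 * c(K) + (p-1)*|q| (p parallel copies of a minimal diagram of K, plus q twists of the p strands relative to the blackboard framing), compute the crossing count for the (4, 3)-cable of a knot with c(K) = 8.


Step 1: Each of the c(K) crossings of the companion diagram becomes p*p = p^2 crossings among the p parallel strands, and each of the |q| twists s_1 s_2 ... s_(p-1) adds (p-1) crossings.
  Crossings = p^2 * c(K) + (p-1)*|q|
Step 2: = 4^2 * 8 + (4-1)*3
Step 3: = 16*8 + 3*3
Step 4: = 128 + 9 = 137

137


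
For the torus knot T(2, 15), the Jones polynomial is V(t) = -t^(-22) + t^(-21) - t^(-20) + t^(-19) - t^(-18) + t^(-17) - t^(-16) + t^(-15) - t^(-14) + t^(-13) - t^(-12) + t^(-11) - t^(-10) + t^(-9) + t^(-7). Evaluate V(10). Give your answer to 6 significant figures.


Substituting t = 10 into V(t) = -t^(-22) + t^(-21) - t^(-20) + t^(-19) - t^(-18) + t^(-17) - t^(-16) + t^(-15) - t^(-14) + t^(-13) - t^(-12) + t^(-11) - t^(-10) + t^(-9) + t^(-7):
  (-)t^(-22) = -1e-22
  (+)t^(-21) = 1e-21
  (-)t^(-20) = -1e-20
  (+)t^(-19) = 1e-19
  (-)t^(-18) = -1e-18
  (+)t^(-17) = 1e-17
  (-)t^(-16) = -1e-16
  (+)t^(-15) = 1e-15
  (-)t^(-14) = -1e-14
  (+)t^(-13) = 1e-13
  (-)t^(-12) = -1e-12
  (+)t^(-11) = 1e-11
  (-)t^(-10) = -1e-10
  (+)t^(-9) = 1e-09
  (+)t^(-7) = 1e-07
Sum = (-1e-22) + (1e-21) + (-1e-20) + (1e-19) + (-1e-18) + (1e-17) + (-1e-16) + (1e-15) + (-1e-14) + (1e-13) + (-1e-12) + (1e-11) + (-1e-10) + (1e-09) + (1e-07)
= 1.009090909e-07
Rounded to 6 significant figures: 1.00909e-07

1.00909e-07


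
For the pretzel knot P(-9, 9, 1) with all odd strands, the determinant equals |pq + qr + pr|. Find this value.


Step 1: Compute pq + qr + pr.
pq = (-9)*9 = -81
qr = 9*1 = 9
pr = (-9)*1 = -9
pq + qr + pr = -81 + 9 + (-9) = -81
Step 2: Take absolute value.
det(P(-9,9,1)) = |-81| = 81

81


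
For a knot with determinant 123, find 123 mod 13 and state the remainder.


Step 1: A knot is p-colorable if and only if p divides its determinant.
Step 2: Compute 123 mod 13.
123 = 9 * 13 + 6
Step 3: 123 mod 13 = 6
Step 4: The knot is 13-colorable: no

6


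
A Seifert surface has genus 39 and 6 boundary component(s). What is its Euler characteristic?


chi = 2 - 2g - b
= 2 - 2*39 - 6
= 2 - 78 - 6 = -82

-82


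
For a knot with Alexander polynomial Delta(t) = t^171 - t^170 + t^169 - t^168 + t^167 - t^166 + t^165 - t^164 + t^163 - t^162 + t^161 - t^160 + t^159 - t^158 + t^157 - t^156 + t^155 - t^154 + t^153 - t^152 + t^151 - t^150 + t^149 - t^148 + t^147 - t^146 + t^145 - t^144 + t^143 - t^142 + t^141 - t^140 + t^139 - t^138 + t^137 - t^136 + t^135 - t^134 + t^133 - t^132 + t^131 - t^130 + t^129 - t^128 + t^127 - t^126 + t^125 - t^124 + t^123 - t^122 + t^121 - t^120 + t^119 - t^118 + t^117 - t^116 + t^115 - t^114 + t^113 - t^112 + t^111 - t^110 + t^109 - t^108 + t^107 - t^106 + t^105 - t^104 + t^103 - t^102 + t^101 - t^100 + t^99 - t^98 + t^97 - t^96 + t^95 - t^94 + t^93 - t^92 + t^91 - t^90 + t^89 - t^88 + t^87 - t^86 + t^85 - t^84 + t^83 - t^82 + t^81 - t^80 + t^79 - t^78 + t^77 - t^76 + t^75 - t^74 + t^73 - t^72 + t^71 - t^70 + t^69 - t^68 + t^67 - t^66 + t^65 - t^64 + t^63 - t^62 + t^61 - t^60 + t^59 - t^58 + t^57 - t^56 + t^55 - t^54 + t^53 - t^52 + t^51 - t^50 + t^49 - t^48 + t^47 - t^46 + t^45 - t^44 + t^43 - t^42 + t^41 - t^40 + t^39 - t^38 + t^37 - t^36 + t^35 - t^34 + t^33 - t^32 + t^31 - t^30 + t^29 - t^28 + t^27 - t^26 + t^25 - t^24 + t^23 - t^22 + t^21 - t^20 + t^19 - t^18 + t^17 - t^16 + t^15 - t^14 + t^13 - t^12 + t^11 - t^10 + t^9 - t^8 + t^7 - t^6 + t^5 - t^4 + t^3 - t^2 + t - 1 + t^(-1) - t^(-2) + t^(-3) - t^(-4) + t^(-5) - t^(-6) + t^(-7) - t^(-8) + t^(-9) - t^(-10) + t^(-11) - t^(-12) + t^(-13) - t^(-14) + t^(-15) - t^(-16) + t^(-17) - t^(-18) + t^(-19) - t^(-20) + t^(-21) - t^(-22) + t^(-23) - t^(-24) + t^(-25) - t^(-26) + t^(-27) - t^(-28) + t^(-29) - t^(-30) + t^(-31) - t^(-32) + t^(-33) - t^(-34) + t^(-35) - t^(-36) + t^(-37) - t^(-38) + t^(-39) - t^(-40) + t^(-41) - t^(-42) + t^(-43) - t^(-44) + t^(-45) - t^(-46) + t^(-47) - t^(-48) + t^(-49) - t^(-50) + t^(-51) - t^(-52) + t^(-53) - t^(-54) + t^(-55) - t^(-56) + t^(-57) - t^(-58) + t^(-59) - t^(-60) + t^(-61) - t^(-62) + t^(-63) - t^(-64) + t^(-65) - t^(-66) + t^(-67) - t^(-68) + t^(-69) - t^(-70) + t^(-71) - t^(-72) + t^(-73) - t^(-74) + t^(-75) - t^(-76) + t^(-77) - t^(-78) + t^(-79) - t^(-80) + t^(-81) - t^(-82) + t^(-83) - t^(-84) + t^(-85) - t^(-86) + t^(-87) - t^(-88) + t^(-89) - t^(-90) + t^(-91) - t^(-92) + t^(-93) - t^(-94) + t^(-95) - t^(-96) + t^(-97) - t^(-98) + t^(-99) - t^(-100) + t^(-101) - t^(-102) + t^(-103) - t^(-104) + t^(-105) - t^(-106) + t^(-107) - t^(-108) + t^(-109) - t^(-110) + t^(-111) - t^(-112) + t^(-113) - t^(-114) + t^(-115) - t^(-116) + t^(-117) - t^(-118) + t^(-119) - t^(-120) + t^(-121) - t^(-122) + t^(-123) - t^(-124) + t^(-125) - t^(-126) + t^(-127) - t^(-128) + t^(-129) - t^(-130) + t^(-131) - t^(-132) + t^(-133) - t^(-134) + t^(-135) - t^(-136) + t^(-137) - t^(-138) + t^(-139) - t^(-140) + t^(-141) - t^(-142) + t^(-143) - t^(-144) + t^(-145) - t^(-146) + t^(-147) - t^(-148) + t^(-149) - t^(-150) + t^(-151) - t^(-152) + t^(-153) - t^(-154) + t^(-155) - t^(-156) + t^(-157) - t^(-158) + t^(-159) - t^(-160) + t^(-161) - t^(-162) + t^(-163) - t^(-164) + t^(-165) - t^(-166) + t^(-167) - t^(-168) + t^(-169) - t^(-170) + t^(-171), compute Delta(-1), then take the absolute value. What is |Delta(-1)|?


Step 1: The polynomial has 343 terms with alternating signs, exponents from 171 down to -171.
Step 2: Substitute t = -1. The i-th term has coefficient (-1)^i and exponent (m-i),
  so its value is (-1)^i * (-1)^(m-i) = (-1)^m = -1 for every i.
Step 3: All 343 terms equal -1, so Delta(-1) = 343 * (-1) = -343
Step 4: |Delta(-1)| = 343

343


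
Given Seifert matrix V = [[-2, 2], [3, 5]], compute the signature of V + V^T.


Step 1: V + V^T = [[-4, 5], [5, 10]]
Step 2: trace = 6, det = -65
Step 3: Discriminant = 6^2 - 4*(-65) = 296
Step 4: Eigenvalues: 11.6023, -5.60233
Step 5: Signature = (# positive eigenvalues) - (# negative eigenvalues) = 0

0


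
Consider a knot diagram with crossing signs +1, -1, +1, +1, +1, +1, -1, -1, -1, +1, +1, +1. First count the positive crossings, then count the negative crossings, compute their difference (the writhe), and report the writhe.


Step 1: Count positive crossings (+1).
Positive crossings: 8
Step 2: Count negative crossings (-1).
Negative crossings: 4
Step 3: Writhe = (positive) - (negative)
w = 8 - 4 = 4
Step 4: |w| = 4, and w is positive

4


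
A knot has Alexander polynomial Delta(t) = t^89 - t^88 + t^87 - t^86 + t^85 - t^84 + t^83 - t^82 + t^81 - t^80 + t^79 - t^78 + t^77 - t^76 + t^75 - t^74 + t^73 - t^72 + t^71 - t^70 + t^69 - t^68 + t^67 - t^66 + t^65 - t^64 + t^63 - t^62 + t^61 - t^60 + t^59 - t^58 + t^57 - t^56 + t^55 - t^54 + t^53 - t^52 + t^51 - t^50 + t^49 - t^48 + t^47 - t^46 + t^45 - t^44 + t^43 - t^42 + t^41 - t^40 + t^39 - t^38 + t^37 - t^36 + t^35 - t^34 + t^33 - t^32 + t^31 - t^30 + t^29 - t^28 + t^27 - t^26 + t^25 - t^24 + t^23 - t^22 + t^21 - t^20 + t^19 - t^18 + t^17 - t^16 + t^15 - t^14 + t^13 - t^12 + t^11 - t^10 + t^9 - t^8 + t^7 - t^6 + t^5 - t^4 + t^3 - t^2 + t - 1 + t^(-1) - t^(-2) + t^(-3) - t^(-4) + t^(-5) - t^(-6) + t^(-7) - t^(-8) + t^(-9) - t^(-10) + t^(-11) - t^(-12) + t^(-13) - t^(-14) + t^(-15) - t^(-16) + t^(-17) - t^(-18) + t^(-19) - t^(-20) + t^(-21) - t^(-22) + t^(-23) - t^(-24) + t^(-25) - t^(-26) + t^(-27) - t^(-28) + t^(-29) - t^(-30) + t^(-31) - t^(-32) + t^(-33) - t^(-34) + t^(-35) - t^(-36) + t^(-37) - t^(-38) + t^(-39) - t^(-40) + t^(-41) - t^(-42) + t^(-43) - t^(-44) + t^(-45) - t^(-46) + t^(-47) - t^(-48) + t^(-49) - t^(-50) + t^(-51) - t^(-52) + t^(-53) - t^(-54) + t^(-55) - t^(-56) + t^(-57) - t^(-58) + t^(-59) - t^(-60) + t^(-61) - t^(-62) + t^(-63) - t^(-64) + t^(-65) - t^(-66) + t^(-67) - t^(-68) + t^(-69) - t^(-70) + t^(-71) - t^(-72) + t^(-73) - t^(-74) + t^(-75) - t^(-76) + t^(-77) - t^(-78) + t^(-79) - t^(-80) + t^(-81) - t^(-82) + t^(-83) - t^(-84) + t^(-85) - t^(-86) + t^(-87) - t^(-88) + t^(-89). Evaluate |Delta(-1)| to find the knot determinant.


Step 1: The polynomial has 179 terms with alternating signs, exponents from 89 down to -89.
Step 2: Substitute t = -1. The i-th term has coefficient (-1)^i and exponent (m-i),
  so its value is (-1)^i * (-1)^(m-i) = (-1)^m = -1 for every i.
Step 3: All 179 terms equal -1, so Delta(-1) = 179 * (-1) = -179
Step 4: |Delta(-1)| = 179

179


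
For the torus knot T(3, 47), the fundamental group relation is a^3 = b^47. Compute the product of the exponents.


The relation is a^3 = b^47.
Product of exponents = 3 * 47
= 141

141


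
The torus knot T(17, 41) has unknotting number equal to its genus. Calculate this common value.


For a torus knot T(p,q), both the unknotting number and genus equal (p-1)(q-1)/2.
= (17-1)(41-1)/2
= 16*40/2
= 640/2 = 320

320


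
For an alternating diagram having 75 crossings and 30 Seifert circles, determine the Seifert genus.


For alternating knots, g = (c - s + 1)/2.
= (75 - 30 + 1)/2
= 46/2 = 23

23


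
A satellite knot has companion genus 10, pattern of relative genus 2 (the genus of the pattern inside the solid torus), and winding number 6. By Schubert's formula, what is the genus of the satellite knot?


Schubert: g(satellite) = g_rel(pattern) + |winding| * g(companion),
where g_rel(pattern) is the genus of the pattern relative to the solid torus.
= 2 + 6 * 10
= 2 + 60 = 62

62


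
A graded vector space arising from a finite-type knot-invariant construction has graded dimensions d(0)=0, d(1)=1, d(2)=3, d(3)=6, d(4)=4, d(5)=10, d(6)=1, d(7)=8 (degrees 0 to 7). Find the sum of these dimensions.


Total dimension = d(0) + d(1) + ... + d(7)
= 0 + 1 + 3 + 6 + 4 + 10 + 1 + 8
= 33

33


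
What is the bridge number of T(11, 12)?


The bridge number of T(p,q) is min(p,q).
min(11, 12) = 11

11


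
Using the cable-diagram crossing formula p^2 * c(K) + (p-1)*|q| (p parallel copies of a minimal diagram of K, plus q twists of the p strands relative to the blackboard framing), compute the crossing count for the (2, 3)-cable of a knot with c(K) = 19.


Step 1: Each of the c(K) crossings of the companion diagram becomes p*p = p^2 crossings among the p parallel strands, and each of the |q| twists s_1 s_2 ... s_(p-1) adds (p-1) crossings.
  Crossings = p^2 * c(K) + (p-1)*|q|
Step 2: = 2^2 * 19 + (2-1)*3
Step 3: = 4*19 + 1*3
Step 4: = 76 + 3 = 79

79


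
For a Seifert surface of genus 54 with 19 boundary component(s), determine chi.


chi = 2 - 2g - b
= 2 - 2*54 - 19
= 2 - 108 - 19 = -125

-125


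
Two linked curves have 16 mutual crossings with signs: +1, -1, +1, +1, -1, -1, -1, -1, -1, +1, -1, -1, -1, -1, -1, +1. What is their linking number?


Step 1: Count positive crossings: 5
Step 2: Count negative crossings: 11
Step 3: Sum of signs = 5 - 11 = -6
Step 4: Linking number = sum/2 = -6/2 = -3

-3


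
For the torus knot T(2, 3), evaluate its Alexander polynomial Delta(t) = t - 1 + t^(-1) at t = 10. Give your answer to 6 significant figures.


Substituting t = 10 into Delta(t) = t - 1 + t^(-1):
Term values: (10) + (-1) + (0.1)
Sum = 9.1
Rounded to 6 significant figures: 9.1

9.1


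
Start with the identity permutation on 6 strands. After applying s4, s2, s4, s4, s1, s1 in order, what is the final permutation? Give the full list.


Starting with identity [1, 2, 3, 4, 5, 6].
Apply generators in sequence:
  After s4: [1, 2, 3, 5, 4, 6]
  After s2: [1, 3, 2, 5, 4, 6]
  After s4: [1, 3, 2, 4, 5, 6]
  After s4: [1, 3, 2, 5, 4, 6]
  After s1: [3, 1, 2, 5, 4, 6]
  After s1: [1, 3, 2, 5, 4, 6]
Final permutation: [1, 3, 2, 5, 4, 6]

[1, 3, 2, 5, 4, 6]


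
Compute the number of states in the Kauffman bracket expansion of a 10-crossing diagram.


Each crossing contributes 2 choices (A-smoothing or B-smoothing).
Total states = 2^10 = 1024

1024


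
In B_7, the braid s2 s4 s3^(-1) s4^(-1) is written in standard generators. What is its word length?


The word length counts the number of generators (including inverses).
Listing each generator: s2, s4, s3^(-1), s4^(-1)
There are 4 generators in this braid word.

4


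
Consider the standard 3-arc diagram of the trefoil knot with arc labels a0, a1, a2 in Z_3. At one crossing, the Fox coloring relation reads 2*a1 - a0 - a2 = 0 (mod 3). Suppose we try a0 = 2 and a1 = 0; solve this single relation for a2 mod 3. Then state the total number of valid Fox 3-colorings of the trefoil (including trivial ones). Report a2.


Step 1: Apply the given crossing relation 2*a1 - a0 - a2 = 0 (mod 3).
  a2 = 2*a1 - a0 mod 3
  a2 = 2*0 - 2 mod 3
  a2 = 0 - 2 mod 3
  a2 = -2 mod 3 = 1
Step 2: The trefoil has determinant 3.
  Number of Fox p-colorings (p prime) is p^2 if p = 3, else p.
  Since p = 3 divides det = 3, the trefoil is 3-colorable.
  (Indeed for p = 3 any choice of a0, a1 extends to a valid coloring; the trial (a0, a1, a2) = (2, 0, 1) satisfies all three crossing relations.)
  Total colorings = 3^2 = 9
Step 3: a2 = 1, total Fox 3-colorings = 9

1


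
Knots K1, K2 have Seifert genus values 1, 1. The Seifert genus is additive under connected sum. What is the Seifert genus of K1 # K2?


The Seifert genus is additive under connected sum.
Seifert genus(K1 # K2) = (1) + (1)
= 2

2


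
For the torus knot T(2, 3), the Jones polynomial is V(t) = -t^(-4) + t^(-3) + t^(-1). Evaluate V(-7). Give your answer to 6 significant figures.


Substituting t = -7 into V(t) = -t^(-4) + t^(-3) + t^(-1):
  (-)t^(-4) = -0.000416493
  (+)t^(-3) = -0.00291545
  (+)t^(-1) = -0.142857
Sum = (-0.000416493) + (-0.00291545) + (-0.142857)
= -0.1461890879
Rounded to 6 significant figures: -0.146189

-0.146189


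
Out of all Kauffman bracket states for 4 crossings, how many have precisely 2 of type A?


We choose which 2 of 4 crossings get A-smoothings.
C(4, 2) = 4! / (2! * 2!)
= 6

6


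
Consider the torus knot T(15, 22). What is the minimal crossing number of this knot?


For a torus knot T(p, q) with gcd(p,q)=1,
the crossing number is min(p*(q-1), q*(p-1)).
p*(q-1) = 15*21 = 315
q*(p-1) = 22*14 = 308
min(315, 308) = 308

308


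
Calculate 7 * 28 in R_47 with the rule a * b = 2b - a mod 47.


7 * 28 = 2*28 - 7 mod 47
= 56 - 7 mod 47
= 49 mod 47 = 2

2


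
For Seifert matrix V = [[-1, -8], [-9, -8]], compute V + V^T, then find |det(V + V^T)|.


Step 1: Form V + V^T where V = [[-1, -8], [-9, -8]]
  V^T = [[-1, -9], [-8, -8]]
  V + V^T = [[-2, -17], [-17, -16]]
Step 2: det(V + V^T) = (-2)*(-16) - (-17)*(-17)
  = 32 - 289 = -257
Step 3: Knot determinant = |det(V + V^T)| = |-257| = 257

257


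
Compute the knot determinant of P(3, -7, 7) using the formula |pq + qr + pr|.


Step 1: Compute pq + qr + pr.
pq = 3*(-7) = -21
qr = (-7)*7 = -49
pr = 3*7 = 21
pq + qr + pr = -21 + (-49) + 21 = -49
Step 2: Take absolute value.
det(P(3,-7,7)) = |-49| = 49

49


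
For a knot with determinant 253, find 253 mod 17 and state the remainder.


Step 1: A knot is p-colorable if and only if p divides its determinant.
Step 2: Compute 253 mod 17.
253 = 14 * 17 + 15
Step 3: 253 mod 17 = 15
Step 4: The knot is 17-colorable: no

15


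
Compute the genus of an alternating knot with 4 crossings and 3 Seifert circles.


For alternating knots, g = (c - s + 1)/2.
= (4 - 3 + 1)/2
= 2/2 = 1

1


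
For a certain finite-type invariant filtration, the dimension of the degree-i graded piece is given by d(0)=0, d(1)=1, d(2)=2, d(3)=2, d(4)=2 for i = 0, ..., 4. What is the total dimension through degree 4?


Total dimension = d(0) + d(1) + ... + d(4)
= 0 + 1 + 2 + 2 + 2
= 7

7


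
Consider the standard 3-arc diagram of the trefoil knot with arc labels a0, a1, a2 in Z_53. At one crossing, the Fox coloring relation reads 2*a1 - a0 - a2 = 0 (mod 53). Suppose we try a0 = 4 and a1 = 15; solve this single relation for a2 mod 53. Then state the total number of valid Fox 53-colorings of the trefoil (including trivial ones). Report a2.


Step 1: Apply the given crossing relation 2*a1 - a0 - a2 = 0 (mod 53).
  a2 = 2*a1 - a0 mod 53
  a2 = 2*15 - 4 mod 53
  a2 = 30 - 4 mod 53
  a2 = 26 mod 53 = 26
Step 2: The trefoil has determinant 3.
  Number of Fox p-colorings (p prime) is p^2 if p = 3, else p.
  Since 53 does not divide 3, only trivial (constant) colorings exist.
  (So the trial a0 = 4, a1 = 15 with a0 != a1 does NOT extend to a valid coloring of the whole trefoil: the other two crossing relations require 3*(a1 - a0) = 0 (mod 53), which fails.)
  Total colorings = 53
Step 3: a2 = 26, total Fox 53-colorings = 53

26


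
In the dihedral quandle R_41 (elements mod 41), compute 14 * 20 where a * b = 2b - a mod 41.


14 * 20 = 2*20 - 14 mod 41
= 40 - 14 mod 41
= 26 mod 41 = 26

26


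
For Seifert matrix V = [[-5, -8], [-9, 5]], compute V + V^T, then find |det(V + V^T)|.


Step 1: Form V + V^T where V = [[-5, -8], [-9, 5]]
  V^T = [[-5, -9], [-8, 5]]
  V + V^T = [[-10, -17], [-17, 10]]
Step 2: det(V + V^T) = (-10)*10 - (-17)*(-17)
  = -100 - 289 = -389
Step 3: Knot determinant = |det(V + V^T)| = |-389| = 389

389


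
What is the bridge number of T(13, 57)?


The bridge number of T(p,q) is min(p,q).
min(13, 57) = 13

13


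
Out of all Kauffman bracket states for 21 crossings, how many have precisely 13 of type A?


We choose which 13 of 21 crossings get A-smoothings.
C(21, 13) = 21! / (13! * 8!)
= 203490

203490


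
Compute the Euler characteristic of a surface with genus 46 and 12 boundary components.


chi = 2 - 2g - b
= 2 - 2*46 - 12
= 2 - 92 - 12 = -102

-102


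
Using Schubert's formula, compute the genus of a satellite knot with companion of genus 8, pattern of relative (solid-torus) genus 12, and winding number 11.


Schubert: g(satellite) = g_rel(pattern) + |winding| * g(companion),
where g_rel(pattern) is the genus of the pattern relative to the solid torus.
= 12 + 11 * 8
= 12 + 88 = 100

100


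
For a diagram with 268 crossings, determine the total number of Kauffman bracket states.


Each crossing contributes 2 choices (A-smoothing or B-smoothing).
Total states = 2^268 = 474284397516047136454946754595585670566993857190463750305618264096412179005177856

474284397516047136454946754595585670566993857190463750305618264096412179005177856


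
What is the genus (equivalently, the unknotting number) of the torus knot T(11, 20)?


For a torus knot T(p,q), both the unknotting number and genus equal (p-1)(q-1)/2.
= (11-1)(20-1)/2
= 10*19/2
= 190/2 = 95

95


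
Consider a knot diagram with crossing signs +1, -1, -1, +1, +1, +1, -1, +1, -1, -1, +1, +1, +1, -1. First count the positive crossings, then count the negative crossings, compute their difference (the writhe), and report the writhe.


Step 1: Count positive crossings (+1).
Positive crossings: 8
Step 2: Count negative crossings (-1).
Negative crossings: 6
Step 3: Writhe = (positive) - (negative)
w = 8 - 6 = 2
Step 4: |w| = 2, and w is positive

2


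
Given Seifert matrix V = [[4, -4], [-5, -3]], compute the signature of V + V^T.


Step 1: V + V^T = [[8, -9], [-9, -6]]
Step 2: trace = 2, det = -129
Step 3: Discriminant = 2^2 - 4*(-129) = 520
Step 4: Eigenvalues: 12.4018, -10.4018
Step 5: Signature = (# positive eigenvalues) - (# negative eigenvalues) = 0

0


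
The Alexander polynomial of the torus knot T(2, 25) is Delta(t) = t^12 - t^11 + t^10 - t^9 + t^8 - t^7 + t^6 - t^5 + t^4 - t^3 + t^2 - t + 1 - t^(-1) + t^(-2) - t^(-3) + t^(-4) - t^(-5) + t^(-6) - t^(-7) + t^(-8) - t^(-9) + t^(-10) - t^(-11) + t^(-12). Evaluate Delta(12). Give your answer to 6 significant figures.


Substituting t = 12 into Delta(t) = t^12 - t^11 + t^10 - t^9 + t^8 - t^7 + t^6 - t^5 + t^4 - t^3 + t^2 - t + 1 - t^(-1) + t^(-2) - t^(-3) + t^(-4) - t^(-5) + t^(-6) - t^(-7) + t^(-8) - t^(-9) + t^(-10) - t^(-11) + t^(-12):
Term values: (8916100448256) + (-743008370688) + (61917364224) + (-5159780352) + (429981696) + (-35831808) + (2985984) + (-248832) + (20736) + (-1728) + (144) + (-12) + (1) + (-0.0833333) + (0.00694444) + (-0.000578704) + (4.82253e-05) + (-4.01878e-06) + (3.34898e-07) + (-2.79082e-08) + (2.32568e-09) + (-1.93807e-10) + (1.61506e-11) + (-1.34588e-12) + (1.12157e-13)
Sum = 8.230246568e+12
Rounded to 6 significant figures: 8.23025e+12

8.23025e+12


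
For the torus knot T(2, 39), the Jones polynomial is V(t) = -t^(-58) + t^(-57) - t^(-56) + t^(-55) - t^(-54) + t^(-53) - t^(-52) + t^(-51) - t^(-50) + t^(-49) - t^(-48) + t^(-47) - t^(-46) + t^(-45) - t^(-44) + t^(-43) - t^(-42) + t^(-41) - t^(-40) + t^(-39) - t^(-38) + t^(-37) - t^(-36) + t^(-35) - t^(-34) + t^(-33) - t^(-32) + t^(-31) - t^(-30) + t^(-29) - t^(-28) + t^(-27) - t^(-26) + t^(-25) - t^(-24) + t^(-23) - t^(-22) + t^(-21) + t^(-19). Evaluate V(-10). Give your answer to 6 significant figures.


Substituting t = -10 into V(t) = -t^(-58) + t^(-57) - t^(-56) + t^(-55) - t^(-54) + t^(-53) - t^(-52) + t^(-51) - t^(-50) + t^(-49) - t^(-48) + t^(-47) - t^(-46) + t^(-45) - t^(-44) + t^(-43) - t^(-42) + t^(-41) - t^(-40) + t^(-39) - t^(-38) + t^(-37) - t^(-36) + t^(-35) - t^(-34) + t^(-33) - t^(-32) + t^(-31) - t^(-30) + t^(-29) - t^(-28) + t^(-27) - t^(-26) + t^(-25) - t^(-24) + t^(-23) - t^(-22) + t^(-21) + t^(-19):
  (-)t^(-58) = -1e-58
  (+)t^(-57) = -1e-57
  (-)t^(-56) = -1e-56
  (+)t^(-55) = -1e-55
  (-)t^(-54) = -1e-54
  (+)t^(-53) = -1e-53
  (-)t^(-52) = -1e-52
  (+)t^(-51) = -1e-51
  (-)t^(-50) = -1e-50
  (+)t^(-49) = -1e-49
  (-)t^(-48) = -1e-48
  (+)t^(-47) = -1e-47
  (-)t^(-46) = -1e-46
  (+)t^(-45) = -1e-45
  (-)t^(-44) = -1e-44
  (+)t^(-43) = -1e-43
  (-)t^(-42) = -1e-42
  (+)t^(-41) = -1e-41
  (-)t^(-40) = -1e-40
  (+)t^(-39) = -1e-39
  (-)t^(-38) = -1e-38
  (+)t^(-37) = -1e-37
  (-)t^(-36) = -1e-36
  (+)t^(-35) = -1e-35
  (-)t^(-34) = -1e-34
  (+)t^(-33) = -1e-33
  (-)t^(-32) = -1e-32
  (+)t^(-31) = -1e-31
  (-)t^(-30) = -1e-30
  (+)t^(-29) = -1e-29
  (-)t^(-28) = -1e-28
  (+)t^(-27) = -1e-27
  (-)t^(-26) = -1e-26
  (+)t^(-25) = -1e-25
  (-)t^(-24) = -1e-24
  (+)t^(-23) = -1e-23
  (-)t^(-22) = -1e-22
  (+)t^(-21) = -1e-21
  (+)t^(-19) = -1e-19
Sum = (-1e-58) + (-1e-57) + (-1e-56) + (-1e-55) + (-1e-54) + (-1e-53) + (-1e-52) + (-1e-51) + (-1e-50) + (-1e-49) + (-1e-48) + (-1e-47) + (-1e-46) + (-1e-45) + (-1e-44) + (-1e-43) + (-1e-42) + (-1e-41) + (-1e-40) + (-1e-39) + (-1e-38) + (-1e-37) + (-1e-36) + (-1e-35) + (-1e-34) + (-1e-33) + (-1e-32) + (-1e-31) + (-1e-30) + (-1e-29) + (-1e-28) + (-1e-27) + (-1e-26) + (-1e-25) + (-1e-24) + (-1e-23) + (-1e-22) + (-1e-21) + (-1e-19)
= -1.011111111e-19
Rounded to 6 significant figures: -1.01111e-19

-1.01111e-19
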